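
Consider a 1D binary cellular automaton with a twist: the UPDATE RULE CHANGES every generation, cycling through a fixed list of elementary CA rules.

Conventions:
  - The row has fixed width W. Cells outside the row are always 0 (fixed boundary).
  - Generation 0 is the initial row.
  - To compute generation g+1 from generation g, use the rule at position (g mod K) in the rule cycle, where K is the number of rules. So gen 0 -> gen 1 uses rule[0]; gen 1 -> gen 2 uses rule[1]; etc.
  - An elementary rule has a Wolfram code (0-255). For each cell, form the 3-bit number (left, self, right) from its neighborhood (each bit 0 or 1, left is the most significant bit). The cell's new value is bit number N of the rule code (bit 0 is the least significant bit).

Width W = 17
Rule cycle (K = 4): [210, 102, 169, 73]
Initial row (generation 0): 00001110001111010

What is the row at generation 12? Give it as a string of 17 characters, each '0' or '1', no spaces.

Gen 0: 00001110001111010
Gen 1 (rule 210): 00010111010111001
Gen 2 (rule 102): 00111001111001011
Gen 3 (rule 169): 10110001110000110
Gen 4 (rule 73): 00110101010110110
Gen 5 (rule 210): 01010000000010011
Gen 6 (rule 102): 11110000000110101
Gen 7 (rule 169): 11100111110101010
Gen 8 (rule 73): 10100100010000000
Gen 9 (rule 210): 00011010101000000
Gen 10 (rule 102): 00101111111000000
Gen 11 (rule 169): 10011111110011111
Gen 12 (rule 73): 00010000010010001

Answer: 00010000010010001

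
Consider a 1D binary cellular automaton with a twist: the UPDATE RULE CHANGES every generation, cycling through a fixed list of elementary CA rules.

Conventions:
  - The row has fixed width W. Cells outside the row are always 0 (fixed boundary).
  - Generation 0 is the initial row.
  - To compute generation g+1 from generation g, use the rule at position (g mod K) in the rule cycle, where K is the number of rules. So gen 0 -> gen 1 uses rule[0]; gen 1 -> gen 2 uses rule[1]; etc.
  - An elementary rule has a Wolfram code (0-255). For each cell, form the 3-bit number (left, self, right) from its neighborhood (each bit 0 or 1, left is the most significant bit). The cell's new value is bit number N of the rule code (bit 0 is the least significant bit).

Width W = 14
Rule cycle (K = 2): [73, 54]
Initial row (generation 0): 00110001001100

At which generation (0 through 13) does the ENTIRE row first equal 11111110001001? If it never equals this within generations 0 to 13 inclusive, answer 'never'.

Answer: never

Derivation:
Gen 0: 00110001001100
Gen 1 (rule 73): 10110100001101
Gen 2 (rule 54): 11001110010011
Gen 3 (rule 73): 11001010000011
Gen 4 (rule 54): 00111111000100
Gen 5 (rule 73): 10100001010001
Gen 6 (rule 54): 11110011111011
Gen 7 (rule 73): 10010010001011
Gen 8 (rule 54): 11111111011100
Gen 9 (rule 73): 10000001010101
Gen 10 (rule 54): 11000011111111
Gen 11 (rule 73): 11011010000001
Gen 12 (rule 54): 00100111000011
Gen 13 (rule 73): 10000101011011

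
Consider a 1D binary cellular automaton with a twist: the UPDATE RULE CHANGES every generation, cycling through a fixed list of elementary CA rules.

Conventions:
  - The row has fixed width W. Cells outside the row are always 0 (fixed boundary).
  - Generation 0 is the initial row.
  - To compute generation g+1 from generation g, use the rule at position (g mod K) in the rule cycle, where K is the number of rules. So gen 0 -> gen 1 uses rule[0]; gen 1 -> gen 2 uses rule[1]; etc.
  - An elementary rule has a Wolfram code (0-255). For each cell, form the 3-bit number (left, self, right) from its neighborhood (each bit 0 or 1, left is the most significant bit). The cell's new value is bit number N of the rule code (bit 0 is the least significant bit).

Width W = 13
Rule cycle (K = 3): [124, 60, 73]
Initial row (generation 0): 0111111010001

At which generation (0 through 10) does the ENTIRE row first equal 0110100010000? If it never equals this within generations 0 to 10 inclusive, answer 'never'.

Answer: 3

Derivation:
Gen 0: 0111111010001
Gen 1 (rule 124): 0100001111001
Gen 2 (rule 60): 0110001000101
Gen 3 (rule 73): 0110100010000
Gen 4 (rule 124): 0111110011000
Gen 5 (rule 60): 0100001010100
Gen 6 (rule 73): 0001100000001
Gen 7 (rule 124): 0001110000001
Gen 8 (rule 60): 0001001000001
Gen 9 (rule 73): 1100000011100
Gen 10 (rule 124): 1110000010110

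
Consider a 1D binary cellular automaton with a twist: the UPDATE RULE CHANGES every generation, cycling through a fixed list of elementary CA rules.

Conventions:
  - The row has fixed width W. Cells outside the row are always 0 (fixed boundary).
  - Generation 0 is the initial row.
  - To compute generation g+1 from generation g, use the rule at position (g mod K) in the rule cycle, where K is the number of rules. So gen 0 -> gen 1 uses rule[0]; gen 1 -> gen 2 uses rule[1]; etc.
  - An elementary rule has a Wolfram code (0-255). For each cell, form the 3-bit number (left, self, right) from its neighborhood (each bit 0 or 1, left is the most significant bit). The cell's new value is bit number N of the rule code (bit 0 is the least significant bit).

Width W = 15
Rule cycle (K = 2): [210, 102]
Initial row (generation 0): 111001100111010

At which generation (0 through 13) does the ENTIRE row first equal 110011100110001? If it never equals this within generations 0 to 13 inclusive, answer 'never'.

Gen 0: 111001100111010
Gen 1 (rule 210): 011110111011001
Gen 2 (rule 102): 100011001101011
Gen 3 (rule 210): 010101110100001
Gen 4 (rule 102): 111110011100011
Gen 5 (rule 210): 011111101110101
Gen 6 (rule 102): 100000110011111
Gen 7 (rule 210): 010001011101111
Gen 8 (rule 102): 110011100110001
Gen 9 (rule 210): 011101111011010
Gen 10 (rule 102): 100110001101110
Gen 11 (rule 210): 011011010100111
Gen 12 (rule 102): 101101111101001
Gen 13 (rule 210): 000100111100110

Answer: 8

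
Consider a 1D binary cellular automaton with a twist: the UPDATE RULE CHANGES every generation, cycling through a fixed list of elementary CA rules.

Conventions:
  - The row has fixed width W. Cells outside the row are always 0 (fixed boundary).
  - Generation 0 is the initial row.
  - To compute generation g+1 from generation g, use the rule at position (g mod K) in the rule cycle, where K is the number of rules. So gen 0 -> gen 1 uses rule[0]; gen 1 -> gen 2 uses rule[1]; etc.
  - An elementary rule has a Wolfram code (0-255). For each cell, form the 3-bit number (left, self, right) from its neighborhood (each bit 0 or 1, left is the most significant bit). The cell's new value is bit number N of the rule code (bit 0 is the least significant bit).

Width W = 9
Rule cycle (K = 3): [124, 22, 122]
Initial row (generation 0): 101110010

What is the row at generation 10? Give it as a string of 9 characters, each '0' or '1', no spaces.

Gen 0: 101110010
Gen 1 (rule 124): 111011011
Gen 2 (rule 22): 000000000
Gen 3 (rule 122): 000000000
Gen 4 (rule 124): 000000000
Gen 5 (rule 22): 000000000
Gen 6 (rule 122): 000000000
Gen 7 (rule 124): 000000000
Gen 8 (rule 22): 000000000
Gen 9 (rule 122): 000000000
Gen 10 (rule 124): 000000000

Answer: 000000000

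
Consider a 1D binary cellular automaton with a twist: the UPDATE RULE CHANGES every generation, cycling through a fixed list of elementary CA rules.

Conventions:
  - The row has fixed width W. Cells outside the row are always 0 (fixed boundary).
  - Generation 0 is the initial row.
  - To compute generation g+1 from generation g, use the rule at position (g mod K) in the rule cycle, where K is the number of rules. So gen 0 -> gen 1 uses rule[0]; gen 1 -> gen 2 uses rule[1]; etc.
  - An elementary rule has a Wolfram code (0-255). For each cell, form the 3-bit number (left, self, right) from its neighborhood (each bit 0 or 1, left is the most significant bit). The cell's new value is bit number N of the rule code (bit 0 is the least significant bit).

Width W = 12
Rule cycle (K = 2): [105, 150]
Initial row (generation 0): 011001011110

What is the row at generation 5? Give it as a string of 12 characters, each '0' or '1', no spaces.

Answer: 110101110001

Derivation:
Gen 0: 011001011110
Gen 1 (rule 105): 011000110010
Gen 2 (rule 150): 100101001111
Gen 3 (rule 105): 000010001001
Gen 4 (rule 150): 000111011111
Gen 5 (rule 105): 110101110001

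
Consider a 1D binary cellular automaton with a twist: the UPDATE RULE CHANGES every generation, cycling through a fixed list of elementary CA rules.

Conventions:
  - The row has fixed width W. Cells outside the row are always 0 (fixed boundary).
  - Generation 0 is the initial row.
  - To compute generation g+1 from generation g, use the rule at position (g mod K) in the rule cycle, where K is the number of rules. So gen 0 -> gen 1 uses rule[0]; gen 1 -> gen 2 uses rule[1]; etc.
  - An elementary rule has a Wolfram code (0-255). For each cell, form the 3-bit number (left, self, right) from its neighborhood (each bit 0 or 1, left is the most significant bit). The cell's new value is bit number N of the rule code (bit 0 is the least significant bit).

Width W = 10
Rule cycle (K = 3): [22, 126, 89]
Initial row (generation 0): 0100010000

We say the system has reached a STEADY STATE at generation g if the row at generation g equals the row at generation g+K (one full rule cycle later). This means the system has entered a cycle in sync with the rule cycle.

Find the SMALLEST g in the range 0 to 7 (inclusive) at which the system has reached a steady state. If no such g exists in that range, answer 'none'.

Gen 0: 0100010000
Gen 1 (rule 22): 1110111000
Gen 2 (rule 126): 1011101100
Gen 3 (rule 89): 0010101111
Gen 4 (rule 22): 0110100000
Gen 5 (rule 126): 1111110000
Gen 6 (rule 89): 1000011111
Gen 7 (rule 22): 1100100000
Gen 8 (rule 126): 1111110000
Gen 9 (rule 89): 1000011111
Gen 10 (rule 22): 1100100000

Answer: 5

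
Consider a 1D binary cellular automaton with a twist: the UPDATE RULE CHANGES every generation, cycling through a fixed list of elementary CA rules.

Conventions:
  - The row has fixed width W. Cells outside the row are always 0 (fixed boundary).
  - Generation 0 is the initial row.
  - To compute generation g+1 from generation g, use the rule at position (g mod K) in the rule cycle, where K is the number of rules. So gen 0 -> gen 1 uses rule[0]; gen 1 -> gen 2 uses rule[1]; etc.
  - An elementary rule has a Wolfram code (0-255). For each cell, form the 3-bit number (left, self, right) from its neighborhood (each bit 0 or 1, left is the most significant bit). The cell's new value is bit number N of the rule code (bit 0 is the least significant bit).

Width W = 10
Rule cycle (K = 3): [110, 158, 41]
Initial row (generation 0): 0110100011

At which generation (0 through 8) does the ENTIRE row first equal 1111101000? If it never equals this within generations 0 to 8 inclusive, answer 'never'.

Gen 0: 0110100011
Gen 1 (rule 110): 1111100111
Gen 2 (rule 158): 1111011110
Gen 3 (rule 41): 1000110000
Gen 4 (rule 110): 1001110000
Gen 5 (rule 158): 1111101000
Gen 6 (rule 41): 1000010011
Gen 7 (rule 110): 1000110111
Gen 8 (rule 158): 1101100110

Answer: 5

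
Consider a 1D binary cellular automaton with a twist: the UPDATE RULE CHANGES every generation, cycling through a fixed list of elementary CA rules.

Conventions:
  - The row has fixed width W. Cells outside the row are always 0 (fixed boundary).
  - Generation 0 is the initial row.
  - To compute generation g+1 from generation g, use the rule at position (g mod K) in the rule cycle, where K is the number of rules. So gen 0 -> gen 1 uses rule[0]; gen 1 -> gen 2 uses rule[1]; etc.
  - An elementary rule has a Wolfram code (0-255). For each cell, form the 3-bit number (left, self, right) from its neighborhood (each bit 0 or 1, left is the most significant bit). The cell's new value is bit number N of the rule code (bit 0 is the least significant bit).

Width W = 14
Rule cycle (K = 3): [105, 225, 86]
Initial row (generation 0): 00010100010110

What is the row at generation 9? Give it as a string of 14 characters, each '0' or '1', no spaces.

Gen 0: 00010100010110
Gen 1 (rule 105): 11001001001110
Gen 2 (rule 225): 01000000000110
Gen 3 (rule 86): 11100000001011
Gen 4 (rule 105): 10101111100111
Gen 5 (rule 225): 01010111100011
Gen 6 (rule 86): 11010000110101
Gen 7 (rule 105): 11100110111010
Gen 8 (rule 225): 01100011011100
Gen 9 (rule 86): 10110101000110

Answer: 10110101000110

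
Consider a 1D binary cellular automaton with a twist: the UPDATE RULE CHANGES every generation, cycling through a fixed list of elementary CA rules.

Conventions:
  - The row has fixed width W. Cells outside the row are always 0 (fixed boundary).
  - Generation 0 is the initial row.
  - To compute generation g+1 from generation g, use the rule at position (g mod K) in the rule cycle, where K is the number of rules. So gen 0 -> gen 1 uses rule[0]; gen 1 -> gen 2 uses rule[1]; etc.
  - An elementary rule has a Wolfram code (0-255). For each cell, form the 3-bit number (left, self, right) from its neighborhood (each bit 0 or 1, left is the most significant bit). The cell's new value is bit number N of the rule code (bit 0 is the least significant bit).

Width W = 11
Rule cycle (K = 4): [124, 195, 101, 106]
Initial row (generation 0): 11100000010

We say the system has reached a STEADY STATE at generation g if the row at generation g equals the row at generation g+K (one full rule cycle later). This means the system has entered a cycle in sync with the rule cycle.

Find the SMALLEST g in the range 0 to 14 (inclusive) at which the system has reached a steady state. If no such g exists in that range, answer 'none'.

Gen 0: 11100000010
Gen 1 (rule 124): 10110000011
Gen 2 (rule 195): 00010111101
Gen 3 (rule 101): 11011000111
Gen 4 (rule 106): 11111001101
Gen 5 (rule 124): 10001101111
Gen 6 (rule 195): 00110100111
Gen 7 (rule 101): 10011100001
Gen 8 (rule 106): 00110100010
Gen 9 (rule 124): 00111110011
Gen 10 (rule 195): 11011110101
Gen 11 (rule 101): 01100011111
Gen 12 (rule 106): 11100110001
Gen 13 (rule 124): 10110111001
Gen 14 (rule 195): 00010011010
Gen 15 (rule 101): 11010001110
Gen 16 (rule 106): 11100011010
Gen 17 (rule 124): 10110011111
Gen 18 (rule 195): 00010101111

Answer: none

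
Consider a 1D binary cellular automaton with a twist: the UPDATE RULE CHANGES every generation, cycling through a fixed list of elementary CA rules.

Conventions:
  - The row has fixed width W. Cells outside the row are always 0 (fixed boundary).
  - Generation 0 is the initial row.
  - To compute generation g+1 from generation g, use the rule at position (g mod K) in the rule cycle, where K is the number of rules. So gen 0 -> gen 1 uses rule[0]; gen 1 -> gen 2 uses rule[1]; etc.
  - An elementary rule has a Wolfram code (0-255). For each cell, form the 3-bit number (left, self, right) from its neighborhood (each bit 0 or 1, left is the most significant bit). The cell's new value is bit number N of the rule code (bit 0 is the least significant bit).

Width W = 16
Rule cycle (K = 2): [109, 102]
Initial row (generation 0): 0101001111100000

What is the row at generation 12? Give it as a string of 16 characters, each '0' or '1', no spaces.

Answer: 0110011110011111

Derivation:
Gen 0: 0101001111100000
Gen 1 (rule 109): 0111001000101111
Gen 2 (rule 102): 1001011001110001
Gen 3 (rule 109): 1001111001010101
Gen 4 (rule 102): 1010001011111111
Gen 5 (rule 109): 1110101110000001
Gen 6 (rule 102): 0011110010000011
Gen 7 (rule 109): 1010010010111011
Gen 8 (rule 102): 1110110111001101
Gen 9 (rule 109): 1011111101001111
Gen 10 (rule 102): 1100000111010001
Gen 11 (rule 109): 1101110101110101
Gen 12 (rule 102): 0110011110011111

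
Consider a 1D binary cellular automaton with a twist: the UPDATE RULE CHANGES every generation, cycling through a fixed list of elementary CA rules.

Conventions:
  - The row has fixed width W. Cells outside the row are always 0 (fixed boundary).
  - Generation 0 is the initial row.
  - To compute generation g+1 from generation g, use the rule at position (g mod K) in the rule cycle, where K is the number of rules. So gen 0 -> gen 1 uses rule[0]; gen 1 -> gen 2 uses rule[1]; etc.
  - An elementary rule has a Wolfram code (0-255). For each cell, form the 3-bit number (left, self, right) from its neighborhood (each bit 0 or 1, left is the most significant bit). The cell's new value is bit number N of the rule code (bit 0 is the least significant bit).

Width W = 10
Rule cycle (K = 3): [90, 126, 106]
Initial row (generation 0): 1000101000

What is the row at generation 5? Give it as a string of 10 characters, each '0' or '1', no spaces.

Gen 0: 1000101000
Gen 1 (rule 90): 0101000100
Gen 2 (rule 126): 1111101110
Gen 3 (rule 106): 1000111010
Gen 4 (rule 90): 0101101001
Gen 5 (rule 126): 1111111111

Answer: 1111111111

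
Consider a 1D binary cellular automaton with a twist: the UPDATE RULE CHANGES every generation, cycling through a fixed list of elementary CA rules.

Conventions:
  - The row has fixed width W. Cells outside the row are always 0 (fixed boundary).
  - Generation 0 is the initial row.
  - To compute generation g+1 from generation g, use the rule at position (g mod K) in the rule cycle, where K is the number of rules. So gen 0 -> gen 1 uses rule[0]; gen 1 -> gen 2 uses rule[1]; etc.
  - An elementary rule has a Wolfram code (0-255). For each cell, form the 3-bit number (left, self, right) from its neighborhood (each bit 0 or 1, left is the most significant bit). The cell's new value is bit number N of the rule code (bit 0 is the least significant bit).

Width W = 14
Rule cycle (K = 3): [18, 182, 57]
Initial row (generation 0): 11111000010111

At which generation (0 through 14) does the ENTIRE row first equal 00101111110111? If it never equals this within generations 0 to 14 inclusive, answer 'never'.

Gen 0: 11111000010111
Gen 1 (rule 18): 00000100100000
Gen 2 (rule 182): 00001111110000
Gen 3 (rule 57): 11101000001111
Gen 4 (rule 18): 00000100010000
Gen 5 (rule 182): 00001110111000
Gen 6 (rule 57): 11101001100111
Gen 7 (rule 18): 00000110011000
Gen 8 (rule 182): 00001001100100
Gen 9 (rule 57): 11100101010011
Gen 10 (rule 18): 00011000001100
Gen 11 (rule 182): 00100100010010
Gen 12 (rule 57): 10010011001001
Gen 13 (rule 18): 01101100110110
Gen 14 (rule 182): 10010011001001

Answer: never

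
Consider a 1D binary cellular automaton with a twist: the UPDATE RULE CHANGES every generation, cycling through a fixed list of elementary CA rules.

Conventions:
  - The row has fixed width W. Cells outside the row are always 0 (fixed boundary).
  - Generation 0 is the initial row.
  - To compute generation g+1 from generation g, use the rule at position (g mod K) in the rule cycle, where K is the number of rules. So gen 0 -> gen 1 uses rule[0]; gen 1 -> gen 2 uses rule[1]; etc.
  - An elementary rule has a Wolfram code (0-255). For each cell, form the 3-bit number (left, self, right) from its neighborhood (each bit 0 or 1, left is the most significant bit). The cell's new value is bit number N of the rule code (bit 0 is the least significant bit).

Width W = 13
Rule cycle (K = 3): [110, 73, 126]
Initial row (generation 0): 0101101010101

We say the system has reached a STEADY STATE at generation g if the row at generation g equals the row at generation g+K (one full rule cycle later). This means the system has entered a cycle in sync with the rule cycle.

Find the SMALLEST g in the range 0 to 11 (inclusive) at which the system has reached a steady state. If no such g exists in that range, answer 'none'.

Gen 0: 0101101010101
Gen 1 (rule 110): 1111111111111
Gen 2 (rule 73): 1000000000001
Gen 3 (rule 126): 1100000000011
Gen 4 (rule 110): 1100000000111
Gen 5 (rule 73): 1101111110101
Gen 6 (rule 126): 1111000011111
Gen 7 (rule 110): 1001000110001
Gen 8 (rule 73): 0000010110100
Gen 9 (rule 126): 0000111111110
Gen 10 (rule 110): 0001100000010
Gen 11 (rule 73): 1101101111000
Gen 12 (rule 126): 1111111001100
Gen 13 (rule 110): 1000001011100
Gen 14 (rule 73): 0011100010101

Answer: none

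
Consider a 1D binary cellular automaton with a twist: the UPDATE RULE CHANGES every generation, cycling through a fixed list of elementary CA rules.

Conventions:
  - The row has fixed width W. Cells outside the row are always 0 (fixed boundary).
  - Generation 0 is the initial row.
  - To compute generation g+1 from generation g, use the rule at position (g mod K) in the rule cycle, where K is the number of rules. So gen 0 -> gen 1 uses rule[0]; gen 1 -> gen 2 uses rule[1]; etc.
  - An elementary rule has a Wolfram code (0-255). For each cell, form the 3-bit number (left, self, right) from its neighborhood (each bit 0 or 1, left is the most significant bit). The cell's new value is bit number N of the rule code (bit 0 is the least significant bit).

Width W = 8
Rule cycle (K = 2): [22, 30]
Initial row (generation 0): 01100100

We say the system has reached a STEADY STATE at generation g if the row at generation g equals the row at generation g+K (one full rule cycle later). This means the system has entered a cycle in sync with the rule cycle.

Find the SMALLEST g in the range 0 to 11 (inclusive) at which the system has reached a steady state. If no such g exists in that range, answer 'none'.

Answer: none

Derivation:
Gen 0: 01100100
Gen 1 (rule 22): 10011110
Gen 2 (rule 30): 11110001
Gen 3 (rule 22): 00001011
Gen 4 (rule 30): 00011010
Gen 5 (rule 22): 00100011
Gen 6 (rule 30): 01110110
Gen 7 (rule 22): 10000001
Gen 8 (rule 30): 11000011
Gen 9 (rule 22): 00100100
Gen 10 (rule 30): 01111110
Gen 11 (rule 22): 10000001
Gen 12 (rule 30): 11000011
Gen 13 (rule 22): 00100100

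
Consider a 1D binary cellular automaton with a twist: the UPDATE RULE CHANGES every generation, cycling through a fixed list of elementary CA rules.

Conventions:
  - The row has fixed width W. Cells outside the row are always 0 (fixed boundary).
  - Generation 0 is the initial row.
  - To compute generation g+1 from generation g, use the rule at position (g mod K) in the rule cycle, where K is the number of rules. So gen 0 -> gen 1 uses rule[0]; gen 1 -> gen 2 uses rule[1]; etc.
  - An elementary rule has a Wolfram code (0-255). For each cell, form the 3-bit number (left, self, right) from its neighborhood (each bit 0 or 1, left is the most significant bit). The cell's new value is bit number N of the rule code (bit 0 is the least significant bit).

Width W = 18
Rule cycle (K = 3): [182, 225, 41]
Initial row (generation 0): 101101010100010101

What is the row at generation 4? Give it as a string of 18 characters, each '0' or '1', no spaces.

Gen 0: 101101010100010101
Gen 1 (rule 182): 110011111110111111
Gen 2 (rule 225): 010001111111011111
Gen 3 (rule 41): 000101000000110000
Gen 4 (rule 182): 001111100001001000

Answer: 001111100001001000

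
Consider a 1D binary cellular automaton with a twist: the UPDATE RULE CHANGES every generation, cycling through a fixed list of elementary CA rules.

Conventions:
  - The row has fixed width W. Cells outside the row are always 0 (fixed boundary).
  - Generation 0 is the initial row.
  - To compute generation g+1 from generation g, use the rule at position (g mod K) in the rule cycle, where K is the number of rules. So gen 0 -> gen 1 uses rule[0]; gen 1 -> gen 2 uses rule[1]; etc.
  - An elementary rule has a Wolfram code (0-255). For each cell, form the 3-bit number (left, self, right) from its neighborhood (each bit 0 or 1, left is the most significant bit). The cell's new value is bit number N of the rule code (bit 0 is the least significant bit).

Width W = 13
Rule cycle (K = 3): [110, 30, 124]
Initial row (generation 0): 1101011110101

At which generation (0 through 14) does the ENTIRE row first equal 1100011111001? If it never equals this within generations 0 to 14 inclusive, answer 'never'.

Gen 0: 1101011110101
Gen 1 (rule 110): 1111110011111
Gen 2 (rule 30): 1000001110000
Gen 3 (rule 124): 1100001011000
Gen 4 (rule 110): 1100011111000
Gen 5 (rule 30): 1010110000100
Gen 6 (rule 124): 1111111000110
Gen 7 (rule 110): 1000001001110
Gen 8 (rule 30): 1100011111001
Gen 9 (rule 124): 1110010001101
Gen 10 (rule 110): 1010110011111
Gen 11 (rule 30): 1010101110000
Gen 12 (rule 124): 1111111011000
Gen 13 (rule 110): 1000001111000
Gen 14 (rule 30): 1100011000100

Answer: 8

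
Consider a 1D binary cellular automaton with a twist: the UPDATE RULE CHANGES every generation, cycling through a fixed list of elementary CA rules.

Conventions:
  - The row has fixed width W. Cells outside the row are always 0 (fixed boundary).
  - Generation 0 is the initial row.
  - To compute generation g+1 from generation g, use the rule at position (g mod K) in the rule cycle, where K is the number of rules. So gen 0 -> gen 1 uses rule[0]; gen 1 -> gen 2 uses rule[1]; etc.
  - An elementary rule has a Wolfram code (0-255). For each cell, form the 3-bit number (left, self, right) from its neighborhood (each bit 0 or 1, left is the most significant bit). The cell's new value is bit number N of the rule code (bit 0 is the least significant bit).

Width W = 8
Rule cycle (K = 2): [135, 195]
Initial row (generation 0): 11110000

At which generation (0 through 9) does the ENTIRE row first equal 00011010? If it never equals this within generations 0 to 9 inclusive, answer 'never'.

Answer: 8

Derivation:
Gen 0: 11110000
Gen 1 (rule 135): 01100111
Gen 2 (rule 195): 10101011
Gen 3 (rule 135): 10101000
Gen 4 (rule 195): 00000011
Gen 5 (rule 135): 11111100
Gen 6 (rule 195): 01111101
Gen 7 (rule 135): 10111001
Gen 8 (rule 195): 00011010
Gen 9 (rule 135): 11100010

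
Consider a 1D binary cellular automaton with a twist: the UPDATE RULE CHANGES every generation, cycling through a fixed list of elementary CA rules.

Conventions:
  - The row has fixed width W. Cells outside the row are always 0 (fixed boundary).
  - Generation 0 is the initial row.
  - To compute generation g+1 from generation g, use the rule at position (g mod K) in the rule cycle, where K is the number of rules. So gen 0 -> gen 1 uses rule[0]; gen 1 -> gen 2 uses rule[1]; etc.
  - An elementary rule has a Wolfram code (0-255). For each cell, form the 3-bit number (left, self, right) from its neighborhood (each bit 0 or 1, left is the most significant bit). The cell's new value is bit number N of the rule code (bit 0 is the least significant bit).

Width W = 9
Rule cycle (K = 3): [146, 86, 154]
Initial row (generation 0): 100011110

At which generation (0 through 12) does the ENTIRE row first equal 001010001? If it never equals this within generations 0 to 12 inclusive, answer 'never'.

Gen 0: 100011110
Gen 1 (rule 146): 010101101
Gen 2 (rule 86): 110100101
Gen 3 (rule 154): 100011000
Gen 4 (rule 146): 010100100
Gen 5 (rule 86): 110111110
Gen 6 (rule 154): 100111101
Gen 7 (rule 146): 011011000
Gen 8 (rule 86): 101001100
Gen 9 (rule 154): 000111010
Gen 10 (rule 146): 001010001
Gen 11 (rule 86): 011011011
Gen 12 (rule 154): 110010010

Answer: 10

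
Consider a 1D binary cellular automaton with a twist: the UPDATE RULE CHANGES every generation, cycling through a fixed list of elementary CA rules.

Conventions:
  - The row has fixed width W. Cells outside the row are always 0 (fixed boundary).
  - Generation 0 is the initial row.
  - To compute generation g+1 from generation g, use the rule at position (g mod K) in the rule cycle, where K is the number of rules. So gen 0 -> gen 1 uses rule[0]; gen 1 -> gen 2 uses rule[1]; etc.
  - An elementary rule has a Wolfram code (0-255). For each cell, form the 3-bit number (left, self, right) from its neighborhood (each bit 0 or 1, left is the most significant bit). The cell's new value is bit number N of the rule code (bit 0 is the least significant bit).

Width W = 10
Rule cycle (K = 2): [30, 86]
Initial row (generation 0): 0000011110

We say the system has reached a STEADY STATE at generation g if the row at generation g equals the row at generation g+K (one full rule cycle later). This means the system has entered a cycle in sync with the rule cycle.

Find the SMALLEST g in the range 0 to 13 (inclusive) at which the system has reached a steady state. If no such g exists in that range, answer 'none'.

Gen 0: 0000011110
Gen 1 (rule 30): 0000110001
Gen 2 (rule 86): 0001011011
Gen 3 (rule 30): 0011010010
Gen 4 (rule 86): 0101011111
Gen 5 (rule 30): 1101010000
Gen 6 (rule 86): 0101011000
Gen 7 (rule 30): 1101010100
Gen 8 (rule 86): 0101010110
Gen 9 (rule 30): 1101010101
Gen 10 (rule 86): 0101010101
Gen 11 (rule 30): 1101010101
Gen 12 (rule 86): 0101010101
Gen 13 (rule 30): 1101010101
Gen 14 (rule 86): 0101010101
Gen 15 (rule 30): 1101010101

Answer: 9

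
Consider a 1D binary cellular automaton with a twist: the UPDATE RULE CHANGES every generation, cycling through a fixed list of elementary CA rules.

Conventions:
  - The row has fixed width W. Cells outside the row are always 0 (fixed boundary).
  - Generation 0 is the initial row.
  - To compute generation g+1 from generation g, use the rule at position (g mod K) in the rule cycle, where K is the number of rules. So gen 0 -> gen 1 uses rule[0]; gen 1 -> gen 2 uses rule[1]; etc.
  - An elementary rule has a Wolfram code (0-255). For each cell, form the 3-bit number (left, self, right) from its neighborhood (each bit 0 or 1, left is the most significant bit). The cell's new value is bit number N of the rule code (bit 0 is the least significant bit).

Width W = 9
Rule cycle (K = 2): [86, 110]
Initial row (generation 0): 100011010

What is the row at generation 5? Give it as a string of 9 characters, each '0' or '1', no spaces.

Answer: 000000101

Derivation:
Gen 0: 100011010
Gen 1 (rule 86): 110101011
Gen 2 (rule 110): 111111111
Gen 3 (rule 86): 000000001
Gen 4 (rule 110): 000000011
Gen 5 (rule 86): 000000101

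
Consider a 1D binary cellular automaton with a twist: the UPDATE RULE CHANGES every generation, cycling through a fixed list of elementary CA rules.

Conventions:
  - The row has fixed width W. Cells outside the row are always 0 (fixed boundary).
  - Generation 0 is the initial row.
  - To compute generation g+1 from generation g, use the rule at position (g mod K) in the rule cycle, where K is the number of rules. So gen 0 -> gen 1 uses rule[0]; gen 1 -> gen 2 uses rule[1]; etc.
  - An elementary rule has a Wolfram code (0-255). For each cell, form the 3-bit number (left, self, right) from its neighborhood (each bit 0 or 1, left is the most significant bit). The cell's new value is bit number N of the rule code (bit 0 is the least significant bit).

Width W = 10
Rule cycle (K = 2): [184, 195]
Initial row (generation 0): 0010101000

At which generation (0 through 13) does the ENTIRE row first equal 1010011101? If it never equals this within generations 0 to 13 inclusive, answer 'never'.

Answer: 7

Derivation:
Gen 0: 0010101000
Gen 1 (rule 184): 0001010100
Gen 2 (rule 195): 1110000001
Gen 3 (rule 184): 1101000000
Gen 4 (rule 195): 0100011111
Gen 5 (rule 184): 0010011110
Gen 6 (rule 195): 1100101110
Gen 7 (rule 184): 1010011101
Gen 8 (rule 195): 0000101100
Gen 9 (rule 184): 0000011010
Gen 10 (rule 195): 1111101000
Gen 11 (rule 184): 1111010100
Gen 12 (rule 195): 0111000001
Gen 13 (rule 184): 0110100000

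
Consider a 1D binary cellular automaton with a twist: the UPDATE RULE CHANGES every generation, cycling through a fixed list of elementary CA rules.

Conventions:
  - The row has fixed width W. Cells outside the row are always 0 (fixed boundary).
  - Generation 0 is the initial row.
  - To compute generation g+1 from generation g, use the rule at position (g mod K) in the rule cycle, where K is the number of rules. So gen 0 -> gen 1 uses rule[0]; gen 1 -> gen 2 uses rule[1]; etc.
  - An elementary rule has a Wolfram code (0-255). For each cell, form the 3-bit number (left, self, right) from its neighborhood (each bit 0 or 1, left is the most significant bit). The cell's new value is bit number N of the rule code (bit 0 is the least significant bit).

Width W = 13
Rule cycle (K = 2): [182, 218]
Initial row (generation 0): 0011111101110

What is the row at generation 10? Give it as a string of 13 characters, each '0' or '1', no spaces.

Gen 0: 0011111101110
Gen 1 (rule 182): 0101111010101
Gen 2 (rule 218): 1001111000000
Gen 3 (rule 182): 1110110100000
Gen 4 (rule 218): 1110110010000
Gen 5 (rule 182): 0101001111000
Gen 6 (rule 218): 1000111111100
Gen 7 (rule 182): 1101011111010
Gen 8 (rule 218): 1100011111001
Gen 9 (rule 182): 0010101110111
Gen 10 (rule 218): 0100001110111

Answer: 0100001110111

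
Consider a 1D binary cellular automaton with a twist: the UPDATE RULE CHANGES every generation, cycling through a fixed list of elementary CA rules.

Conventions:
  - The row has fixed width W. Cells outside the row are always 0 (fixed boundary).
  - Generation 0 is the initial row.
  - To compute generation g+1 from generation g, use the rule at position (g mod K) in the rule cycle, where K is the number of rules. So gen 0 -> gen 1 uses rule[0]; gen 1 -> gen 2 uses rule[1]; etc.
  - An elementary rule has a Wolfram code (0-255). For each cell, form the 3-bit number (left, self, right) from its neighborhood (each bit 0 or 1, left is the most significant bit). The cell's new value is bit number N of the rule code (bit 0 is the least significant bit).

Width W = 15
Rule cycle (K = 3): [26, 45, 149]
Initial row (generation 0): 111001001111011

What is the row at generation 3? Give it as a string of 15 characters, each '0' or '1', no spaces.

Gen 0: 111001001111011
Gen 1 (rule 26): 100110111000010
Gen 2 (rule 45): 100101100011010
Gen 3 (rule 149): 110100011000011

Answer: 110100011000011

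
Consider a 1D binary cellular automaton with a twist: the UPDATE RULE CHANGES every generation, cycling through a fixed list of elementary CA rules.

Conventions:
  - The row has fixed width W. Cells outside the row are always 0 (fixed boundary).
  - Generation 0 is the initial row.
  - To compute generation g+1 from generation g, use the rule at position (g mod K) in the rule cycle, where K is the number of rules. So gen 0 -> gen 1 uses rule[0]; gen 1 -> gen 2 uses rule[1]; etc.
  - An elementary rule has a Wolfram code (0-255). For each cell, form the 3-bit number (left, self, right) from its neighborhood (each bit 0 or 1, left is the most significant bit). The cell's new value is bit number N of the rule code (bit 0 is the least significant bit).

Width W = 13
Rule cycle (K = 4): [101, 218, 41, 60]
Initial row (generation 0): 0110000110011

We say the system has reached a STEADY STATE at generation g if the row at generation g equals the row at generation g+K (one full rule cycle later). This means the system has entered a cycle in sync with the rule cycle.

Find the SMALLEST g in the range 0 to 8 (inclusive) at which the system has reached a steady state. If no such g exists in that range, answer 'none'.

Gen 0: 0110000110011
Gen 1 (rule 101): 0010110010001
Gen 2 (rule 218): 0100111101010
Gen 3 (rule 41): 0000100010100
Gen 4 (rule 60): 0000110011110
Gen 5 (rule 101): 1110010000010
Gen 6 (rule 218): 1111101000101
Gen 7 (rule 41): 1000010010010
Gen 8 (rule 60): 1100011011011
Gen 9 (rule 101): 0101001101101
Gen 10 (rule 218): 1000111101100
Gen 11 (rule 41): 0010100011001
Gen 12 (rule 60): 0011110010101

Answer: none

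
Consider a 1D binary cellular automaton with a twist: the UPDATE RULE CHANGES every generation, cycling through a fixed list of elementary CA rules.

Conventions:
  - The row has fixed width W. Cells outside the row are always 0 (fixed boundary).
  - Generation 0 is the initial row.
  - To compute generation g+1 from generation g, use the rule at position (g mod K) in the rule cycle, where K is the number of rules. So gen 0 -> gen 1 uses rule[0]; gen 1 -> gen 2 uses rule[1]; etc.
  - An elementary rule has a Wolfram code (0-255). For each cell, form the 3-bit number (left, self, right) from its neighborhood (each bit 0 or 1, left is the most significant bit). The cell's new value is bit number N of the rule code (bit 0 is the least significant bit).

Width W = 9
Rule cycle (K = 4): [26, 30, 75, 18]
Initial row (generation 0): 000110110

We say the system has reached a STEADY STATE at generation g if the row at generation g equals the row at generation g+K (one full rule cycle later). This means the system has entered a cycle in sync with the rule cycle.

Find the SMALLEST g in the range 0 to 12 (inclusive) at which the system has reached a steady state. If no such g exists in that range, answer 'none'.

Gen 0: 000110110
Gen 1 (rule 26): 001100101
Gen 2 (rule 30): 011011101
Gen 3 (rule 75): 111010100
Gen 4 (rule 18): 000000010
Gen 5 (rule 26): 000000101
Gen 6 (rule 30): 000001101
Gen 7 (rule 75): 111111100
Gen 8 (rule 18): 000000010
Gen 9 (rule 26): 000000101
Gen 10 (rule 30): 000001101
Gen 11 (rule 75): 111111100
Gen 12 (rule 18): 000000010
Gen 13 (rule 26): 000000101
Gen 14 (rule 30): 000001101
Gen 15 (rule 75): 111111100
Gen 16 (rule 18): 000000010

Answer: 4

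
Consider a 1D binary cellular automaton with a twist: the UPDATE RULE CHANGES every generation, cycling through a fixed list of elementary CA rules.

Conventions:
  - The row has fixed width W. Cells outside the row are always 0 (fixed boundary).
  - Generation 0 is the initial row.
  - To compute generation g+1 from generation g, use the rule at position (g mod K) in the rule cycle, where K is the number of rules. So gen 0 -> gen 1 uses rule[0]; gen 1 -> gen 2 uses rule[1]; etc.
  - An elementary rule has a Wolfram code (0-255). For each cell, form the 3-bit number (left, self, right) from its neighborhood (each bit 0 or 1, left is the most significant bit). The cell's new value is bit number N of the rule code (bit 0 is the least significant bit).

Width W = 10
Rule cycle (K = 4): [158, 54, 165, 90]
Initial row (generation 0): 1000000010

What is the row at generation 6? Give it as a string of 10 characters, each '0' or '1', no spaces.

Answer: 0000001001

Derivation:
Gen 0: 1000000010
Gen 1 (rule 158): 1100000111
Gen 2 (rule 54): 0010001000
Gen 3 (rule 165): 1010101011
Gen 4 (rule 90): 0000000011
Gen 5 (rule 158): 0000000110
Gen 6 (rule 54): 0000001001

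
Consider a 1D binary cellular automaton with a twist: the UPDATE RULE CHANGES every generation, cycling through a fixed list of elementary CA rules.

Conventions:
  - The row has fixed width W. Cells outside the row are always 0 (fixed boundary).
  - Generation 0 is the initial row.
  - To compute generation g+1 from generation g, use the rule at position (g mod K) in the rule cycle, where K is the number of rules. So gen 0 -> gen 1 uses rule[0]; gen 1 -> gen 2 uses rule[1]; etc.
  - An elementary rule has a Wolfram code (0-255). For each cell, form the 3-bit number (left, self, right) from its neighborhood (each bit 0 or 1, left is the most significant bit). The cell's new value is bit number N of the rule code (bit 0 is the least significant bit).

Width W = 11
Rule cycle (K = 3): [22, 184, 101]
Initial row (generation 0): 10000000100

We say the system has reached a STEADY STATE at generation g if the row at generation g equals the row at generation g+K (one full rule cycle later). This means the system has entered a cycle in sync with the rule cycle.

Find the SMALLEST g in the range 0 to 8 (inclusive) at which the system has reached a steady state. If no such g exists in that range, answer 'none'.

Gen 0: 10000000100
Gen 1 (rule 22): 11000001110
Gen 2 (rule 184): 10100001101
Gen 3 (rule 101): 11101100111
Gen 4 (rule 22): 00000011000
Gen 5 (rule 184): 00000010100
Gen 6 (rule 101): 11111011101
Gen 7 (rule 22): 00000000001
Gen 8 (rule 184): 00000000000
Gen 9 (rule 101): 11111111111
Gen 10 (rule 22): 00000000000
Gen 11 (rule 184): 00000000000

Answer: 8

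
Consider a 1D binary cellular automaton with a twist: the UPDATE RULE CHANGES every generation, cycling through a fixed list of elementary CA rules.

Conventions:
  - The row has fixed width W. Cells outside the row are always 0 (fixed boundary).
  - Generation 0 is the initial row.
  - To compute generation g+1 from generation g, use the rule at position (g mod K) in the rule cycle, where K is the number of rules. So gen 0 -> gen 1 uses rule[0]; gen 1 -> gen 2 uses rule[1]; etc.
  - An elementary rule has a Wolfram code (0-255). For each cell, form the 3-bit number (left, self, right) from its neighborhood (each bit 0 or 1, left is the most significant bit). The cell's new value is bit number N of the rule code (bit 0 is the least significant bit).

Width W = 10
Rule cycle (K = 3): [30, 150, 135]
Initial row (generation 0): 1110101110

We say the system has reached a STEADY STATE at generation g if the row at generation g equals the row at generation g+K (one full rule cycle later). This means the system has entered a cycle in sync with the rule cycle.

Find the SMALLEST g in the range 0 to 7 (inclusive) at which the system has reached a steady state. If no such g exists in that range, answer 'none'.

Answer: none

Derivation:
Gen 0: 1110101110
Gen 1 (rule 30): 1000101001
Gen 2 (rule 150): 1101101111
Gen 3 (rule 135): 0000000110
Gen 4 (rule 30): 0000001101
Gen 5 (rule 150): 0000010001
Gen 6 (rule 135): 1111110111
Gen 7 (rule 30): 1000000100
Gen 8 (rule 150): 1100001110
Gen 9 (rule 135): 0001110100
Gen 10 (rule 30): 0011000110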